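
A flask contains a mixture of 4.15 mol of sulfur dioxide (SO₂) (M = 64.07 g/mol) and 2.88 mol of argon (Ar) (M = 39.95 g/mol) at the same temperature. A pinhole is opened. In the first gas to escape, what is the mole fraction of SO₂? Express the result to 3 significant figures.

0.532

Effusion rate of each component ∝ n_i/√M_i (partial pressure × 1/√M).
Mole fraction of SO₂ in the effusate = (n_SO₂/√M_SO₂) / (n_SO₂/√M_SO₂ + n_Ar/√M_Ar)
= (4.15/√64.07) / (4.15/√64.07 + 2.88/√39.95) = 0.5185/(0.5185 + 0.4557) = 0.532.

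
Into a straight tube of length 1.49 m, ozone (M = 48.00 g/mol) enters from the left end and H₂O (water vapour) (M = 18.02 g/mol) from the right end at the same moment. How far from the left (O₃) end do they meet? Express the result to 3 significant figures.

0.566 m

The fronts meet when d_O₃ + d_H₂O = L with d_O₃/d_H₂O = √(M_H₂O/M_O₃) (Graham's law). Here √(M_H₂O/M_O₃) = √(18.02/48.00) = 0.6127.
With d_O₃ + d_H₂O = 1.49 m, d_H₂O = 1.49/(1 + 0.6127) = 0.9239 m.
d_O₃ = 1.49 − 0.9239 = 0.566 m.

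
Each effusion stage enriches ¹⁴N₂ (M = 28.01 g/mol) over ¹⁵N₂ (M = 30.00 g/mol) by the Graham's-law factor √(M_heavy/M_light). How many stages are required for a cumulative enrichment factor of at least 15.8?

81

Per stage α = (30.00/28.01)^(1/2) = 1.07105^0.5, giving ln α = 0.03432.
Need α^N ≥ 15.8 ⇒ N ≥ ln(15.8) / ln α = 2.760 / 0.03432 = 80.42.
Minimum whole number of stages: N = 81.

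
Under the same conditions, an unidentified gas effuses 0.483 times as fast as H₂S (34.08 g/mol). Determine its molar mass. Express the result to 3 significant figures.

146 g/mol

By Graham's law, rate_X/rate_H₂S = √(M_H₂S/M_X).
0.483 = √(34.08/M_X)
M_X = 34.08 / 0.483² = 34.08 / 0.2333 = 146 g/mol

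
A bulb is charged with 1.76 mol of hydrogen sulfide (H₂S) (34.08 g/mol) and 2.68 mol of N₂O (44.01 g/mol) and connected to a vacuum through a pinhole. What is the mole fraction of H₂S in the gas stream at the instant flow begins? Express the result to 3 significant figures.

0.427

The effusion rate of species i is ∝ p_i/√M_i ∝ n_i/√M_i.
So x_H₂S in the escaping gas = (n_H₂S/√M_H₂S) / Σ(n_i/√M_i)
= (1.76/√34.08) / (1.76/√34.08 + 2.68/√44.01) = 0.3015/(0.3015 + 0.4040) = 0.427.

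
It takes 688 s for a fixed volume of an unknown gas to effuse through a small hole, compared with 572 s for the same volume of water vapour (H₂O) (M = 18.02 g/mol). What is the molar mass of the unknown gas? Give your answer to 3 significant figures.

From Graham's law, t_X/t_H₂O = √(M_X/M_H₂O).
688/572 = 1.203 = √(M_X/18.02)
M_X = 18.02 × 1.203² = 18.02 × 1.447 = 26.1 g/mol

26.1 g/mol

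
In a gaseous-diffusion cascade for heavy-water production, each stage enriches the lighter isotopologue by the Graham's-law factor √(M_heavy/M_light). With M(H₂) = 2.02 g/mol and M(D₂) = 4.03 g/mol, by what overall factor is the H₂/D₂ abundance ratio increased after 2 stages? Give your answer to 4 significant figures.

After 2 stages the ratio has grown by (√(4.03/2.02))^2 = (4.03/2.02)^(2/2).
= 1.99505^1 = 1.995.

1.995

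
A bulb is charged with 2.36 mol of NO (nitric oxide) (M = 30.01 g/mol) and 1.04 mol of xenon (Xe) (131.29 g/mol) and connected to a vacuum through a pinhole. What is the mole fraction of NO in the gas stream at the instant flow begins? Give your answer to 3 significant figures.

0.826

The effusion rate of species i is ∝ p_i/√M_i ∝ n_i/√M_i.
Mole fraction of NO in the effusate = (n_NO/√M_NO) / (n_NO/√M_NO + n_Xe/√M_Xe)
= (2.36/√30.01) / (2.36/√30.01 + 1.04/√131.29) = 0.4308/(0.4308 + 0.09076) = 0.826.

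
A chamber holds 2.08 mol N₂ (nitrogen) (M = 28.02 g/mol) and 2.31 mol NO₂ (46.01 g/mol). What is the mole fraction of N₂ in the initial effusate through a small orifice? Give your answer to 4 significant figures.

0.5357

Effusion rate of each component ∝ n_i/√M_i (partial pressure × 1/√M).
Mole fraction of N₂ in the effusate = (n_N₂/√M_N₂) / (n_N₂/√M_N₂ + n_NO₂/√M_NO₂)
= (2.08/√28.02) / (2.08/√28.02 + 2.31/√46.01) = 0.3929/(0.3929 + 0.3406) = 0.5357.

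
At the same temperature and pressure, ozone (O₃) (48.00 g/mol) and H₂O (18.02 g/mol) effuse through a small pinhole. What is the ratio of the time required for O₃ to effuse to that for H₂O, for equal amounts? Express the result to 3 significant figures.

Graham's law gives t_O₃/t_H₂O = √(M_O₃/M_H₂O) = √(48.00/18.02) = √2.664 = 1.63.

1.63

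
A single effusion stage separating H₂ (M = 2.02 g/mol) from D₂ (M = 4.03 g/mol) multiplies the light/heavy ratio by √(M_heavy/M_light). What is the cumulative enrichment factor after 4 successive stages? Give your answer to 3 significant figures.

The single-stage factor is √(M_heavy/M_light), so 4 stages give [√(4.03/2.02)]^4 = (4.03/2.02)^(4/2).
= 1.99505^2 = 3.98.

3.98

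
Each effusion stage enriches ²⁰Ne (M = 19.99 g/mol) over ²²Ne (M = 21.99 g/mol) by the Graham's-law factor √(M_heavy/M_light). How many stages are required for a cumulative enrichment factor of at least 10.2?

49

Per stage α = (21.99/19.99)^(1/2) = 1.10005^0.5, giving ln α = 0.04768.
Need α^N ≥ 10.2 ⇒ N ≥ ln(10.2) / ln α = 2.322 / 0.04768 = 48.71.
So at least 49 stages are needed.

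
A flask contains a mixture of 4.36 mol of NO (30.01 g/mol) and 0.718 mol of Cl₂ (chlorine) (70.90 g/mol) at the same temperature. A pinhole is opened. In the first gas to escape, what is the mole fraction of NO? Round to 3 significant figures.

0.903

The effusion rate of species i is ∝ p_i/√M_i ∝ n_i/√M_i.
So x_NO in the escaping gas = (n_NO/√M_NO) / Σ(n_i/√M_i)
= (4.36/√30.01) / (4.36/√30.01 + 0.718/√70.90) = 0.7959/(0.7959 + 0.08527) = 0.903.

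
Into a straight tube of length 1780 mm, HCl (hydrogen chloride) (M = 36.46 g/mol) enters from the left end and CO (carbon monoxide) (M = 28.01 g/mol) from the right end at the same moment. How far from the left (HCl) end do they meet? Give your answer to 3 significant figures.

Distances travelled in equal time are proportional to diffusion rates, so d_HCl/d_CO = √(M_CO/M_HCl) = √(28.01/36.46) = 0.8765.
With d_HCl + d_CO = 1780 mm, d_CO = 1780/(1 + 0.8765) = 948.6 mm.
d_HCl = 1780 − 948.6 = 831 mm.

831 mm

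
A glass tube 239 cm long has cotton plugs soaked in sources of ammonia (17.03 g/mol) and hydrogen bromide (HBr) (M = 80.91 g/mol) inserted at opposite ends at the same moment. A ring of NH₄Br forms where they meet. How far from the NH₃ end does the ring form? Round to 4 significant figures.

163.8 cm

The fronts meet when d_NH₃ + d_HBr = L with d_NH₃/d_HBr = √(M_HBr/M_NH₃) (Graham's law). Here √(M_HBr/M_NH₃) = √(80.91/17.03) = 2.180.
With d_NH₃ + d_HBr = 239 cm, d_HBr = 239/(1 + 2.180) = 75.16 cm.
d_NH₃ = 239 − 75.16 = 163.8 cm.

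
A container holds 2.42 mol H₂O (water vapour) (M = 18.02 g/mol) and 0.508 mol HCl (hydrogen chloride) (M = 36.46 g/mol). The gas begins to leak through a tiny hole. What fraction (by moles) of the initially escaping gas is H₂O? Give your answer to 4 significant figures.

Each component's effusion rate ∝ (its partial pressure)·(1/√M) ∝ n_i/√M_i.
x_H₂O(eff) = (n_H₂O/√M_H₂O) / (n_H₂O/√M_H₂O + n_HCl/√M_HCl)
= (2.42/√18.02) / (2.42/√18.02 + 0.508/√36.46) = 0.5701/(0.5701 + 0.08413) = 0.8714.

0.8714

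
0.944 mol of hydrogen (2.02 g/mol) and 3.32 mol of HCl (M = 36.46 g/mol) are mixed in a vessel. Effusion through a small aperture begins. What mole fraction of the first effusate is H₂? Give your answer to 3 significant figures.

0.547

Effusion rate of each component ∝ n_i/√M_i (partial pressure × 1/√M).
x_H₂(eff) = (n_H₂/√M_H₂) / (n_H₂/√M_H₂ + n_HCl/√M_HCl)
= (0.944/√2.02) / (0.944/√2.02 + 3.32/√36.46) = 0.6642/(0.6642 + 0.5498) = 0.547.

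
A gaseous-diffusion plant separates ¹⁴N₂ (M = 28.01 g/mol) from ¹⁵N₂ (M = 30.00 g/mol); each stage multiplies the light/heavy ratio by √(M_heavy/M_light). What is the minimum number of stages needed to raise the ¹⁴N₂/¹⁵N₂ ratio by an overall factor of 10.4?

69

With α = √(30.00/28.01) per stage, ln α = ½ ln(1.07105) = 0.03432.
Need α^N ≥ 10.4 ⇒ N ≥ ln(10.4) / ln α = 2.342 / 0.03432 = 68.24.
So at least 69 stages are needed.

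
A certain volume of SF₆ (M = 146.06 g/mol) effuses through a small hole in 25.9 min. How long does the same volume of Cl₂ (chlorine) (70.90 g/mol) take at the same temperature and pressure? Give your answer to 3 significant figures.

By Graham's law, t_Cl₂/t_SF₆ = √(M_Cl₂/M_SF₆) = √(70.90/146.06) = √0.4854 = 0.6967.
So the time for Cl₂ is 25.9 × 0.6967 = 18.0 min.

18.0 min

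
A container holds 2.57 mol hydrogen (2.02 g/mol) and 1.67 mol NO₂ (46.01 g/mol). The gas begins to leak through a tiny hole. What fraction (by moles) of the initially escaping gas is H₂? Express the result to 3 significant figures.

0.880

Rate_i ∝ x_i/√M_i (Graham's law weighted by mole fraction), so the effusate composition follows n_i/√M_i.
x_H₂(eff) = (n_H₂/√M_H₂) / (n_H₂/√M_H₂ + n_NO₂/√M_NO₂)
= (2.57/√2.02) / (2.57/√2.02 + 1.67/√46.01) = 1.808/(1.808 + 0.2462) = 0.880.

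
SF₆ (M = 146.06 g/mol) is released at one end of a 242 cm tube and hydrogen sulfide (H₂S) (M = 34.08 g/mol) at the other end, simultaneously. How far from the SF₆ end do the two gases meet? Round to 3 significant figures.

78.8 cm

Graham's law gives d_SF₆/d_H₂S = rate_SF₆/rate_H₂S = √(M_H₂S/M_SF₆) = √(34.08/146.06) = 0.4830.
With d_SF₆ + d_H₂S = 242 cm, d_H₂S = 242/(1 + 0.4830) = 163.2 cm.
d_SF₆ = 242 − 163.2 = 78.8 cm.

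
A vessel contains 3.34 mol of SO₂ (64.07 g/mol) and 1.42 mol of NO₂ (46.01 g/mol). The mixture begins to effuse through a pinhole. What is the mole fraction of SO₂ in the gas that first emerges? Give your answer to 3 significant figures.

Effusion rate of each component ∝ n_i/√M_i (partial pressure × 1/√M).
Mole fraction of SO₂ in the effusate = (n_SO₂/√M_SO₂) / (n_SO₂/√M_SO₂ + n_NO₂/√M_NO₂)
= (3.34/√64.07) / (3.34/√64.07 + 1.42/√46.01) = 0.4173/(0.4173 + 0.2093) = 0.666.

0.666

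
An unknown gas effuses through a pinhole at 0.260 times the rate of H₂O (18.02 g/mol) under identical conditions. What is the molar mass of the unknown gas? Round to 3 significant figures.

Graham's law gives rate_X/rate_H₂O = √(M_H₂O/M_X).
0.260 = √(18.02/M_X)
M_X = 18.02 / 0.260² = 18.02 / 0.06760 = 267 g/mol

267 g/mol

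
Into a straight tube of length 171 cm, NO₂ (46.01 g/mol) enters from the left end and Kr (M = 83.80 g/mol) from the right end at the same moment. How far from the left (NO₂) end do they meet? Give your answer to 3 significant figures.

In equal time, each gas travels a distance ∝ its rate ∝ 1/√M, so d_NO₂/d_Kr = √(M_Kr/M_NO₂) = √(83.80/46.01) = 1.350.
With d_NO₂ + d_Kr = 171 cm, d_Kr = 171/(1 + 1.350) = 72.78 cm.
d_NO₂ = 171 − 72.78 = 98.2 cm.

98.2 cm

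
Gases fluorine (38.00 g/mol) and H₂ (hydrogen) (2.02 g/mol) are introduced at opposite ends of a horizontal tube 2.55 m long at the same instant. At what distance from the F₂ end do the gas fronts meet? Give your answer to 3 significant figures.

0.478 m

Distances travelled in equal time are proportional to diffusion rates, so d_F₂/d_H₂ = √(M_H₂/M_F₂) = √(2.02/38.00) = 0.2306.
With d_F₂ + d_H₂ = 2.55 m, d_H₂ = 2.55/(1 + 0.2306) = 2.072 m.
d_F₂ = 2.55 − 2.072 = 0.478 m.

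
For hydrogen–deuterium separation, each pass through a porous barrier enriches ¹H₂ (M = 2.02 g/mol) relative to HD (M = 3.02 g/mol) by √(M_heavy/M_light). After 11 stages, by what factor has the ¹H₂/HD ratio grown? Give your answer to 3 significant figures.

Each stage multiplies the ratio by α = √(3.02/2.02), so after 11 stages the overall factor is α^11 = (3.02/2.02)^(11/2).
= 1.49505^(11/2) = 9.13.

9.13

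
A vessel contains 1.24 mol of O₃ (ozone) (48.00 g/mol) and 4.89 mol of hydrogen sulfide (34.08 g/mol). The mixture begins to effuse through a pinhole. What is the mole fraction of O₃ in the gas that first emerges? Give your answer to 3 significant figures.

Effusion rate of each component ∝ n_i/√M_i (partial pressure × 1/√M).
So x_O₃ in the escaping gas = (n_O₃/√M_O₃) / Σ(n_i/√M_i)
= (1.24/√48.00) / (1.24/√48.00 + 4.89/√34.08) = 0.1790/(0.1790 + 0.8376) = 0.176.

0.176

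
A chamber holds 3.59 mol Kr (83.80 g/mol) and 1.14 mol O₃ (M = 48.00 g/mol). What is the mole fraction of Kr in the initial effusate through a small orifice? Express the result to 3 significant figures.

0.704

The effusion rate of species i is ∝ p_i/√M_i ∝ n_i/√M_i.
x_Kr(eff) = (n_Kr/√M_Kr) / (n_Kr/√M_Kr + n_O₃/√M_O₃)
= (3.59/√83.80) / (3.59/√83.80 + 1.14/√48.00) = 0.3922/(0.3922 + 0.1645) = 0.704.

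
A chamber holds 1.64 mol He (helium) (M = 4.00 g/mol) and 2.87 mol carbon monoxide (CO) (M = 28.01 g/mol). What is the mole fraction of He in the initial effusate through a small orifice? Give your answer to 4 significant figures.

0.6019

The effusion rate of species i is ∝ p_i/√M_i ∝ n_i/√M_i.
Mole fraction of He in the effusate = (n_He/√M_He) / (n_He/√M_He + n_CO/√M_CO)
= (1.64/√4.00) / (1.64/√4.00 + 2.87/√28.01) = 0.8200/(0.8200 + 0.5423) = 0.6019.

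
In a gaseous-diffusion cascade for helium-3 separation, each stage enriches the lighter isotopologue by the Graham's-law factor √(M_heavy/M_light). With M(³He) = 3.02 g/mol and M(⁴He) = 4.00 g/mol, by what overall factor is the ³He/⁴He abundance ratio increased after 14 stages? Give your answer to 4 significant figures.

7.151

The single-stage factor is √(M_heavy/M_light), so 14 stages give [√(4.00/3.02)]^14 = (4.00/3.02)^(14/2).
= 1.32450^7 = 7.151.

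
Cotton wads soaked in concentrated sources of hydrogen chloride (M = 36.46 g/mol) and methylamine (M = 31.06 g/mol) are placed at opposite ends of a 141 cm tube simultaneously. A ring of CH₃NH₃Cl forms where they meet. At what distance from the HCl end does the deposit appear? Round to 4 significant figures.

Distances travelled in equal time are proportional to diffusion rates, so d_HCl/d_CH₃NH₂ = √(M_CH₃NH₂/M_HCl) = √(31.06/36.46) = 0.9230.
With d_HCl + d_CH₃NH₂ = 141 cm, d_CH₃NH₂ = 141/(1 + 0.9230) = 73.32 cm.
d_HCl = 141 − 73.32 = 67.68 cm.

67.68 cm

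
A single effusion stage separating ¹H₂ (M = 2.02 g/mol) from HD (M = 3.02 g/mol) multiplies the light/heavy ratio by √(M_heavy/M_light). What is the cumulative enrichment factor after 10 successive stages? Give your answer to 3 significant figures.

After 10 stages the ratio has grown by (√(3.02/2.02))^10 = (3.02/2.02)^(10/2).
= 1.49505^5 = 7.47.

7.47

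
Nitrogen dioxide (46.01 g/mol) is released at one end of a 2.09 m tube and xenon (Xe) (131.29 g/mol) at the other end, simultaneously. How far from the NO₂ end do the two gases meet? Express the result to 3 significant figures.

Distances travelled in equal time are proportional to diffusion rates, so d_NO₂/d_Xe = √(M_Xe/M_NO₂) = √(131.29/46.01) = 1.689.
With d_NO₂ + d_Xe = 2.09 m, d_Xe = 2.09/(1 + 1.689) = 0.7772 m.
d_NO₂ = 2.09 − 0.7772 = 1.31 m.

1.31 m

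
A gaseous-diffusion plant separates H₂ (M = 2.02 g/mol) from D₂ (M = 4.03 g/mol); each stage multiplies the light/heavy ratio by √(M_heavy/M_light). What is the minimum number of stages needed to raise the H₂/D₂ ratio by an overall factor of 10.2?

With α = √(4.03/2.02) per stage, ln α = ½ ln(1.99505) = 0.3453.
Need α^N ≥ 10.2 ⇒ N ≥ ln(10.2) / ln α = 2.322 / 0.3453 = 6.73.
Rounding up, N = 7 stages.

7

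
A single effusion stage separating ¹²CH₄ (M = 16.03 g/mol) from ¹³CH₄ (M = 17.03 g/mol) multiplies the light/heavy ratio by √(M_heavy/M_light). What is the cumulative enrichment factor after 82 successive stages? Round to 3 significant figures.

The single-stage factor is √(M_heavy/M_light), so 82 stages give [√(17.03/16.03)]^82 = (17.03/16.03)^(82/2).
= 1.06238^41 = 12.0.

12.0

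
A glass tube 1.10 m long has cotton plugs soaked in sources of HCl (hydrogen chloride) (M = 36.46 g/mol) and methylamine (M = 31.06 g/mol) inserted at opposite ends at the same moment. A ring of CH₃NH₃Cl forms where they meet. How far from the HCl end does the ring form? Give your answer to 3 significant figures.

Graham's law gives d_HCl/d_CH₃NH₂ = rate_HCl/rate_CH₃NH₂ = √(M_CH₃NH₂/M_HCl) = √(31.06/36.46) = 0.9230.
With d_HCl + d_CH₃NH₂ = 1.10 m, d_CH₃NH₂ = 1.10/(1 + 0.9230) = 0.5720 m.
d_HCl = 1.10 − 0.5720 = 0.528 m.

0.528 m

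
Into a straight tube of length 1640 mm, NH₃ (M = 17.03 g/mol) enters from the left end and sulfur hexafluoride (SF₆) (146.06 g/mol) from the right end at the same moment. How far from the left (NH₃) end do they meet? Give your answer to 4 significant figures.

The fronts meet when d_NH₃ + d_SF₆ = L with d_NH₃/d_SF₆ = √(M_SF₆/M_NH₃) (Graham's law). Here √(M_SF₆/M_NH₃) = √(146.06/17.03) = 2.929.
With d_NH₃ + d_SF₆ = 1640 mm, d_SF₆ = 1640/(1 + 2.929) = 417.5 mm.
d_NH₃ = 1640 − 417.5 = 1223 mm.

1223 mm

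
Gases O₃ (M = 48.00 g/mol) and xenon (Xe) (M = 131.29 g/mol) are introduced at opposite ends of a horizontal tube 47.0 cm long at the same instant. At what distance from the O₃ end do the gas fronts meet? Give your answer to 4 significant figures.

29.29 cm

In equal time, each gas travels a distance ∝ its rate ∝ 1/√M, so d_O₃/d_Xe = √(M_Xe/M_O₃) = √(131.29/48.00) = 1.654.
With d_O₃ + d_Xe = 47.0 cm, d_Xe = 47.0/(1 + 1.654) = 17.71 cm.
d_O₃ = 47.0 − 17.71 = 29.29 cm.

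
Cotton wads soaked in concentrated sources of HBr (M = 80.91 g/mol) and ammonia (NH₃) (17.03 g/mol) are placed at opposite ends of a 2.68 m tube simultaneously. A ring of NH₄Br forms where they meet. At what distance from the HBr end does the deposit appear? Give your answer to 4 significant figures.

Distances travelled in equal time are proportional to diffusion rates, so d_HBr/d_NH₃ = √(M_NH₃/M_HBr) = √(17.03/80.91) = 0.4588.
With d_HBr + d_NH₃ = 2.68 m, d_NH₃ = 2.68/(1 + 0.4588) = 1.837 m.
d_HBr = 2.68 − 1.837 = 0.8429 m.

0.8429 m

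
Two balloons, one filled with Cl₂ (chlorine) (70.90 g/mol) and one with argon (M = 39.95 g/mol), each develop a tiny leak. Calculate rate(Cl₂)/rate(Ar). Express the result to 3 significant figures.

Graham's law gives rate_Cl₂/rate_Ar = √(M_Ar/M_Cl₂) = √(39.95/70.90) = √0.5635 = 0.751.

0.751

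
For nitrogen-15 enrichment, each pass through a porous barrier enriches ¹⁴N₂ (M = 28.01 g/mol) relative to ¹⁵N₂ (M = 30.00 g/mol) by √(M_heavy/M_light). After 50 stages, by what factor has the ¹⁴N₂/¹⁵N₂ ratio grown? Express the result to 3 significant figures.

Overall factor = α^50 with α = √(30.00/28.01), i.e. (30.00/28.01)^(50/2).
= 1.07105^25 = 5.56.

5.56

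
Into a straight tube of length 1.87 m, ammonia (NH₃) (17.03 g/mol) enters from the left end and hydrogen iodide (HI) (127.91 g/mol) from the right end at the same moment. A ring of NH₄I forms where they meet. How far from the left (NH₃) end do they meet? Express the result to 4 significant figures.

In equal time, each gas travels a distance ∝ its rate ∝ 1/√M, so d_NH₃/d_HI = √(M_HI/M_NH₃) = √(127.91/17.03) = 2.741.
With d_NH₃ + d_HI = 1.87 m, d_HI = 1.87/(1 + 2.741) = 0.4999 m.
d_NH₃ = 1.87 − 0.4999 = 1.370 m.

1.370 m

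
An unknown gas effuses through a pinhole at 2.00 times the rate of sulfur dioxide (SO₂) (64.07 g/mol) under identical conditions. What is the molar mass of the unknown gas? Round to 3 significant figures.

Graham's law gives rate_X/rate_SO₂ = √(M_SO₂/M_X).
2.00 = √(64.07/M_X)
M_X = 64.07 / 2.00² = 64.07 / 4.000 = 16.0 g/mol

16.0 g/mol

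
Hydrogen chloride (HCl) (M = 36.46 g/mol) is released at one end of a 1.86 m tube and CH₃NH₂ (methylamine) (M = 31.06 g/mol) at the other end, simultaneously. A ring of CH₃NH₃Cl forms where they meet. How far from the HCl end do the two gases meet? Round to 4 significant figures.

0.8928 m

Distances travelled in equal time are proportional to diffusion rates, so d_HCl/d_CH₃NH₂ = √(M_CH₃NH₂/M_HCl) = √(31.06/36.46) = 0.9230.
With d_HCl + d_CH₃NH₂ = 1.86 m, d_CH₃NH₂ = 1.86/(1 + 0.9230) = 0.9672 m.
d_HCl = 1.86 − 0.9672 = 0.8928 m.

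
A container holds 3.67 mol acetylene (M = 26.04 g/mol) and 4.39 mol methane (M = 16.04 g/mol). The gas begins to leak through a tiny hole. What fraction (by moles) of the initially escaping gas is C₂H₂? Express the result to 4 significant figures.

0.3962

Rate_i ∝ x_i/√M_i (Graham's law weighted by mole fraction), so the effusate composition follows n_i/√M_i.
Mole fraction of C₂H₂ in the effusate = (n_C₂H₂/√M_C₂H₂) / (n_C₂H₂/√M_C₂H₂ + n_CH₄/√M_CH₄)
= (3.67/√26.04) / (3.67/√26.04 + 4.39/√16.04) = 0.7192/(0.7192 + 1.096) = 0.3962.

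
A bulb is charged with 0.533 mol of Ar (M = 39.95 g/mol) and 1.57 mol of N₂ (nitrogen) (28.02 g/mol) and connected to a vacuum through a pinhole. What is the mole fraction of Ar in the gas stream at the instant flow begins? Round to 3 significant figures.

Rate_i ∝ x_i/√M_i (Graham's law weighted by mole fraction), so the effusate composition follows n_i/√M_i.
So x_Ar in the escaping gas = (n_Ar/√M_Ar) / Σ(n_i/√M_i)
= (0.533/√39.95) / (0.533/√39.95 + 1.57/√28.02) = 0.08433/(0.08433 + 0.2966) = 0.221.

0.221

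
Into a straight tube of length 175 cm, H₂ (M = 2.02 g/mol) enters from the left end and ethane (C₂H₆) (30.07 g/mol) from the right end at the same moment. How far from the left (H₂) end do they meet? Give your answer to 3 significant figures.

In equal time, each gas travels a distance ∝ its rate ∝ 1/√M, so d_H₂/d_C₂H₆ = √(M_C₂H₆/M_H₂) = √(30.07/2.02) = 3.858.
With d_H₂ + d_C₂H₆ = 175 cm, d_C₂H₆ = 175/(1 + 3.858) = 36.02 cm.
d_H₂ = 175 − 36.02 = 139 cm.

139 cm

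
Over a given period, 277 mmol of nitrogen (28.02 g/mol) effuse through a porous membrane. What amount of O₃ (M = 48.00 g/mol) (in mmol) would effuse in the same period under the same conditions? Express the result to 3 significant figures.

Using Graham's law: rate_O₃/rate_N₂ = √(M_N₂/M_O₃) = √(28.02/48.00) = √0.5837 = 0.7640.
So the amount for O₃ is 277 × 0.7640 = 212 mmol.

212 mmol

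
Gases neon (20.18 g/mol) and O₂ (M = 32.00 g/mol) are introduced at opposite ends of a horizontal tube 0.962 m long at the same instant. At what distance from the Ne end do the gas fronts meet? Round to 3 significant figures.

0.536 m

The fronts meet when d_Ne + d_O₂ = L with d_Ne/d_O₂ = √(M_O₂/M_Ne) (Graham's law). Here √(M_O₂/M_Ne) = √(32.00/20.18) = 1.259.
With d_Ne + d_O₂ = 0.962 m, d_O₂ = 0.962/(1 + 1.259) = 0.4258 m.
d_Ne = 0.962 − 0.4258 = 0.536 m.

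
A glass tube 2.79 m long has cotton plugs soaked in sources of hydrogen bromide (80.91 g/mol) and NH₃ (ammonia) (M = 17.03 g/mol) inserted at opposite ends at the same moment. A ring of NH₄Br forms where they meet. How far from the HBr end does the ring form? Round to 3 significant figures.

Distances travelled in equal time are proportional to diffusion rates, so d_HBr/d_NH₃ = √(M_NH₃/M_HBr) = √(17.03/80.91) = 0.4588.
With d_HBr + d_NH₃ = 2.79 m, d_NH₃ = 2.79/(1 + 0.4588) = 1.913 m.
d_HBr = 2.79 − 1.913 = 0.877 m.

0.877 m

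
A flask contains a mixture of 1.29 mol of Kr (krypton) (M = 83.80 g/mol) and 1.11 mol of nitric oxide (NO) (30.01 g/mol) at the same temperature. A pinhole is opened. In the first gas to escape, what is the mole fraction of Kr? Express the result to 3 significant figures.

Each component's effusion rate ∝ (its partial pressure)·(1/√M) ∝ n_i/√M_i.
So x_Kr in the escaping gas = (n_Kr/√M_Kr) / Σ(n_i/√M_i)
= (1.29/√83.80) / (1.29/√83.80 + 1.11/√30.01) = 0.1409/(0.1409 + 0.2026) = 0.410.

0.410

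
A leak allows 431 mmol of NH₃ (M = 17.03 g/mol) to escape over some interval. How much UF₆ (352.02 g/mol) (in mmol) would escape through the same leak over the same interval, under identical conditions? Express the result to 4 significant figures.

94.80 mmol

By Graham's law, rate_UF₆/rate_NH₃ = √(M_NH₃/M_UF₆) = √(17.03/352.02) = √0.04838 = 0.2199.
So the amount for UF₆ is 431 × 0.2199 = 94.80 mmol.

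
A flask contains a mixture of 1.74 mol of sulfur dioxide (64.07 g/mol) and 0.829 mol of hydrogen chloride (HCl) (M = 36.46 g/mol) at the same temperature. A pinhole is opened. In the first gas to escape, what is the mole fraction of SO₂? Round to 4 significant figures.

0.6129

Each component's effusion rate ∝ (its partial pressure)·(1/√M) ∝ n_i/√M_i.
Mole fraction of SO₂ in the effusate = (n_SO₂/√M_SO₂) / (n_SO₂/√M_SO₂ + n_HCl/√M_HCl)
= (1.74/√64.07) / (1.74/√64.07 + 0.829/√36.46) = 0.2174/(0.2174 + 0.1373) = 0.6129.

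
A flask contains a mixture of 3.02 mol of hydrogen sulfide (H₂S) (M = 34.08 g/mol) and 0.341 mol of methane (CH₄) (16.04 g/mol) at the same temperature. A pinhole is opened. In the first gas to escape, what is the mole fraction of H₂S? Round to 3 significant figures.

0.859

Each component's effusion rate ∝ (its partial pressure)·(1/√M) ∝ n_i/√M_i.
So x_H₂S in the escaping gas = (n_H₂S/√M_H₂S) / Σ(n_i/√M_i)
= (3.02/√34.08) / (3.02/√34.08 + 0.341/√16.04) = 0.5173/(0.5173 + 0.08514) = 0.859.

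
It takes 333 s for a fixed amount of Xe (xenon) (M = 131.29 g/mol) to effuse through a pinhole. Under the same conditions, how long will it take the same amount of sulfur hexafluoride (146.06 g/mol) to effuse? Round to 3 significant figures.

By Graham's law, t_SF₆/t_Xe = √(M_SF₆/M_Xe) = √(146.06/131.29) = √1.112 = 1.055.
So the time for SF₆ is 333 × 1.055 = 351 s.

351 s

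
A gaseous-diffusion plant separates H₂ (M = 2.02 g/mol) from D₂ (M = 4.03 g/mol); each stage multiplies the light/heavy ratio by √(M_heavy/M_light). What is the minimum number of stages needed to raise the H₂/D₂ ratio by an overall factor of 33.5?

11

With α = √(4.03/2.02) per stage, ln α = ½ ln(1.99505) = 0.3453.
Need α^N ≥ 33.5 ⇒ N ≥ ln(33.5) / ln α = 3.512 / 0.3453 = 10.17.
Minimum whole number of stages: N = 11.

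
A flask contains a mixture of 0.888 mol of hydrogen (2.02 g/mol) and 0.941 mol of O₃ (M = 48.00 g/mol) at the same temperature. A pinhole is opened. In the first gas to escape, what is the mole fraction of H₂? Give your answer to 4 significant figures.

Effusion rate of each component ∝ n_i/√M_i (partial pressure × 1/√M).
So x_H₂ in the escaping gas = (n_H₂/√M_H₂) / Σ(n_i/√M_i)
= (0.888/√2.02) / (0.888/√2.02 + 0.941/√48.00) = 0.6248/(0.6248 + 0.1358) = 0.8214.

0.8214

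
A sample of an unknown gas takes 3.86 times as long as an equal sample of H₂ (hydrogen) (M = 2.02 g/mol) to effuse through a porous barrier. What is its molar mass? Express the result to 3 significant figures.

Since effusion rate ∝ 1/√M, t_X/t_H₂ = √(M_X/M_H₂).
3.86 = √(M_X/2.02)
M_X = 2.02 × 3.86² = 2.02 × 14.90 = 30.1 g/mol

30.1 g/mol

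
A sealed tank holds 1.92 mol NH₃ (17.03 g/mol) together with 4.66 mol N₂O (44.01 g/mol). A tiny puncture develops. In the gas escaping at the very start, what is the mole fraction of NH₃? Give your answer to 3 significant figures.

0.398

The effusion rate of species i is ∝ p_i/√M_i ∝ n_i/√M_i.
Mole fraction of NH₃ in the effusate = (n_NH₃/√M_NH₃) / (n_NH₃/√M_NH₃ + n_N₂O/√M_N₂O)
= (1.92/√17.03) / (1.92/√17.03 + 4.66/√44.01) = 0.4653/(0.4653 + 0.7024) = 0.398.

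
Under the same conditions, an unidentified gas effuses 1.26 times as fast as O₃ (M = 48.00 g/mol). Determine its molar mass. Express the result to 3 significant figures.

30.2 g/mol

From Graham's law, rate_X/rate_O₃ = √(M_O₃/M_X).
1.26 = √(48.00/M_X)
M_X = 48.00 / 1.26² = 48.00 / 1.588 = 30.2 g/mol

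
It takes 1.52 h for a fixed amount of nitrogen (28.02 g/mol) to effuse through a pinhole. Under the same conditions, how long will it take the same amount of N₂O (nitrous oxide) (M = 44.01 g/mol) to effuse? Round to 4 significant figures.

1.905 h

By Graham's law, t_N₂O/t_N₂ = √(M_N₂O/M_N₂) = √(44.01/28.02) = √1.571 = 1.253.
So the time for N₂O is 1.52 × 1.253 = 1.905 h.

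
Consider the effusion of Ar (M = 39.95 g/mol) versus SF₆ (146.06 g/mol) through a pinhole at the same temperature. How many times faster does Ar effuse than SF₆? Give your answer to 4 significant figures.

Since effusion rate ∝ 1/√M, rate_Ar/rate_SF₆ = √(M_SF₆/M_Ar) = √(146.06/39.95) = √3.656 = 1.912.

1.912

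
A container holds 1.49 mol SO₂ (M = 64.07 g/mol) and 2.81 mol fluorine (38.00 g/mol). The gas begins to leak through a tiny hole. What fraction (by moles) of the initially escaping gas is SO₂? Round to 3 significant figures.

Effusion rate of each component ∝ n_i/√M_i (partial pressure × 1/√M).
x_SO₂(eff) = (n_SO₂/√M_SO₂) / (n_SO₂/√M_SO₂ + n_F₂/√M_F₂)
= (1.49/√64.07) / (1.49/√64.07 + 2.81/√38.00) = 0.1861/(0.1861 + 0.4558) = 0.290.

0.290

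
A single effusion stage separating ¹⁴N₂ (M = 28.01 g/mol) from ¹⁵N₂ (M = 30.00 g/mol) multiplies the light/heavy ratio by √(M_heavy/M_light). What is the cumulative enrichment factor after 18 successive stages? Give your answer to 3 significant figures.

Overall factor = α^18 with α = √(30.00/28.01), i.e. (30.00/28.01)^(18/2).
= 1.07105^9 = 1.85.

1.85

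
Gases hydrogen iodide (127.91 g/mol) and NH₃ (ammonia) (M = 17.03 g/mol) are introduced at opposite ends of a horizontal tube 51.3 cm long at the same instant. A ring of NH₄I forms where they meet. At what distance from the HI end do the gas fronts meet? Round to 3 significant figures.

In equal time, each gas travels a distance ∝ its rate ∝ 1/√M, so d_HI/d_NH₃ = √(M_NH₃/M_HI) = √(17.03/127.91) = 0.3649.
With d_HI + d_NH₃ = 51.3 cm, d_NH₃ = 51.3/(1 + 0.3649) = 37.59 cm.
d_HI = 51.3 − 37.59 = 13.7 cm.

13.7 cm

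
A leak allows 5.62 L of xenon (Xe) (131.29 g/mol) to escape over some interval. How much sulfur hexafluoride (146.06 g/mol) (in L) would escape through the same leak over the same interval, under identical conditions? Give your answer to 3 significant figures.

5.33 L

Using Graham's law: rate_SF₆/rate_Xe = √(M_Xe/M_SF₆) = √(131.29/146.06) = √0.8989 = 0.9481.
So the volume for SF₆ is 5.62 × 0.9481 = 5.33 L.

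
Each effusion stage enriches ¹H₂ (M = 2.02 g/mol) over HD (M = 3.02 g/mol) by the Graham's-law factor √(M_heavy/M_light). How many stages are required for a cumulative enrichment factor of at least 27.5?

17

With α = √(3.02/2.02) per stage, ln α = ½ ln(1.49505) = 0.2011.
Need α^N ≥ 27.5 ⇒ N ≥ ln(27.5) / ln α = 3.314 / 0.2011 = 16.48.
So at least 17 stages are needed.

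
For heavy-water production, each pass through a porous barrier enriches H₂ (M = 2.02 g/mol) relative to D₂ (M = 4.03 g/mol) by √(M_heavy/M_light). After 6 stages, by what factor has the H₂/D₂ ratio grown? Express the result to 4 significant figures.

The single-stage factor is √(M_heavy/M_light), so 6 stages give [√(4.03/2.02)]^6 = (4.03/2.02)^(6/2).
= 1.99505^3 = 7.941.

7.941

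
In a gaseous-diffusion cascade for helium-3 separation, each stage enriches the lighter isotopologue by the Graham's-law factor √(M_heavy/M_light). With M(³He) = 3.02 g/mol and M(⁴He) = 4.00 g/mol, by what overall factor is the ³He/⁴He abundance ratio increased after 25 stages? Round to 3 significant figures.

33.5

Each stage multiplies the ratio by α = √(4.00/3.02), so after 25 stages the overall factor is α^25 = (4.00/3.02)^(25/2).
= 1.32450^(25/2) = 33.5.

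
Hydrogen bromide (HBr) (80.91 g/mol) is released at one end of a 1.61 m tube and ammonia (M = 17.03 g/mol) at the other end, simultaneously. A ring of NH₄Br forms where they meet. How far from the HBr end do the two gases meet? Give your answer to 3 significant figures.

0.506 m

Distances travelled in equal time are proportional to diffusion rates, so d_HBr/d_NH₃ = √(M_NH₃/M_HBr) = √(17.03/80.91) = 0.4588.
With d_HBr + d_NH₃ = 1.61 m, d_NH₃ = 1.61/(1 + 0.4588) = 1.104 m.
d_HBr = 1.61 − 1.104 = 0.506 m.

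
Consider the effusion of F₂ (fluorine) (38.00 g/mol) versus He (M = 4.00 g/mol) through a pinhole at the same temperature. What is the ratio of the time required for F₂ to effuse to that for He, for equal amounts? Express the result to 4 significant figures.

Graham's law gives t_F₂/t_He = √(M_F₂/M_He) = √(38.00/4.00) = √9.500 = 3.082.

3.082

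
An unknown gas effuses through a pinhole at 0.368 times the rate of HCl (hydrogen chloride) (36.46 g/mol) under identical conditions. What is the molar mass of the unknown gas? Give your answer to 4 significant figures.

By Graham's law, rate_X/rate_HCl = √(M_HCl/M_X).
0.368 = √(36.46/M_X)
M_X = 36.46 / 0.368² = 36.46 / 0.1354 = 269.2 g/mol

269.2 g/mol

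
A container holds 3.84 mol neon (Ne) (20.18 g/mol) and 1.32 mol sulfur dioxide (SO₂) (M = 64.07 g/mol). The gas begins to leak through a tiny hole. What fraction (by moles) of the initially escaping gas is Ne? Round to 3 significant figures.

0.838

Effusion rate of each component ∝ n_i/√M_i (partial pressure × 1/√M).
x_Ne(eff) = (n_Ne/√M_Ne) / (n_Ne/√M_Ne + n_SO₂/√M_SO₂)
= (3.84/√20.18) / (3.84/√20.18 + 1.32/√64.07) = 0.8548/(0.8548 + 0.1649) = 0.838.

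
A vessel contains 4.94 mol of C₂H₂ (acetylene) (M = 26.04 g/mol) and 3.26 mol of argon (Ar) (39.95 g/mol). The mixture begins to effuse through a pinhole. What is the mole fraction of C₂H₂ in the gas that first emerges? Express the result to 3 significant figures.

The effusion rate of species i is ∝ p_i/√M_i ∝ n_i/√M_i.
x_C₂H₂(eff) = (n_C₂H₂/√M_C₂H₂) / (n_C₂H₂/√M_C₂H₂ + n_Ar/√M_Ar)
= (4.94/√26.04) / (4.94/√26.04 + 3.26/√39.95) = 0.9681/(0.9681 + 0.5158) = 0.652.

0.652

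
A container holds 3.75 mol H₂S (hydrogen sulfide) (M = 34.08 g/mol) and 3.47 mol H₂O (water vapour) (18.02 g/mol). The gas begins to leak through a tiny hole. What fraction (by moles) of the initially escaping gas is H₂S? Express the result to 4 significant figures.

0.4400

Rate_i ∝ x_i/√M_i (Graham's law weighted by mole fraction), so the effusate composition follows n_i/√M_i.
Mole fraction of H₂S in the effusate = (n_H₂S/√M_H₂S) / (n_H₂S/√M_H₂S + n_H₂O/√M_H₂O)
= (3.75/√34.08) / (3.75/√34.08 + 3.47/√18.02) = 0.6424/(0.6424 + 0.8174) = 0.4400.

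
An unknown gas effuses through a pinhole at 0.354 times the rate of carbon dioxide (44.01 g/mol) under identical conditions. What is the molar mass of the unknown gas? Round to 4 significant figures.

Since effusion rate ∝ 1/√M, rate_X/rate_CO₂ = √(M_CO₂/M_X).
0.354 = √(44.01/M_X)
M_X = 44.01 / 0.354² = 44.01 / 0.1253 = 351.2 g/mol

351.2 g/mol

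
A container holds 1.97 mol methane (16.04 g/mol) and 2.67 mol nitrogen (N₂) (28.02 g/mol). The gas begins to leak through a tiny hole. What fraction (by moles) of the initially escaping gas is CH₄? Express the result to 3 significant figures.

The effusion rate of species i is ∝ p_i/√M_i ∝ n_i/√M_i.
Mole fraction of CH₄ in the effusate = (n_CH₄/√M_CH₄) / (n_CH₄/√M_CH₄ + n_N₂/√M_N₂)
= (1.97/√16.04) / (1.97/√16.04 + 2.67/√28.02) = 0.4919/(0.4919 + 0.5044) = 0.494.

0.494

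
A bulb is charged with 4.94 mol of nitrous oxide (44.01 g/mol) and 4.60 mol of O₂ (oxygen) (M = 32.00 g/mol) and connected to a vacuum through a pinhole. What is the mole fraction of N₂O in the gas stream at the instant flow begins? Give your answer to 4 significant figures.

0.4780

Effusion rate of each component ∝ n_i/√M_i (partial pressure × 1/√M).
Mole fraction of N₂O in the effusate = (n_N₂O/√M_N₂O) / (n_N₂O/√M_N₂O + n_O₂/√M_O₂)
= (4.94/√44.01) / (4.94/√44.01 + 4.60/√32.00) = 0.7446/(0.7446 + 0.8132) = 0.4780.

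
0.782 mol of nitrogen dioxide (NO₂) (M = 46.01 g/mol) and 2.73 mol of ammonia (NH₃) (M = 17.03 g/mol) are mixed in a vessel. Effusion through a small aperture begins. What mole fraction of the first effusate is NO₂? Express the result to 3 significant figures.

Rate_i ∝ x_i/√M_i (Graham's law weighted by mole fraction), so the effusate composition follows n_i/√M_i.
Mole fraction of NO₂ in the effusate = (n_NO₂/√M_NO₂) / (n_NO₂/√M_NO₂ + n_NH₃/√M_NH₃)
= (0.782/√46.01) / (0.782/√46.01 + 2.73/√17.03) = 0.1153/(0.1153 + 0.6615) = 0.148.

0.148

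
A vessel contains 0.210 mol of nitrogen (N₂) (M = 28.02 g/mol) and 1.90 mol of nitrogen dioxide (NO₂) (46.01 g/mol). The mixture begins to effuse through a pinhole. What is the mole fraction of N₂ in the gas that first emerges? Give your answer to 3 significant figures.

0.124

Effusion rate of each component ∝ n_i/√M_i (partial pressure × 1/√M).
x_N₂(eff) = (n_N₂/√M_N₂) / (n_N₂/√M_N₂ + n_NO₂/√M_NO₂)
= (0.210/√28.02) / (0.210/√28.02 + 1.90/√46.01) = 0.03967/(0.03967 + 0.2801) = 0.124.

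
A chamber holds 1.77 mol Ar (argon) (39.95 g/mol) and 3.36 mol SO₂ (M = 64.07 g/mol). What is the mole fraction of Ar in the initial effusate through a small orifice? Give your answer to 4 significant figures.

0.4002

The effusion rate of species i is ∝ p_i/√M_i ∝ n_i/√M_i.
Mole fraction of Ar in the effusate = (n_Ar/√M_Ar) / (n_Ar/√M_Ar + n_SO₂/√M_SO₂)
= (1.77/√39.95) / (1.77/√39.95 + 3.36/√64.07) = 0.2800/(0.2800 + 0.4198) = 0.4002.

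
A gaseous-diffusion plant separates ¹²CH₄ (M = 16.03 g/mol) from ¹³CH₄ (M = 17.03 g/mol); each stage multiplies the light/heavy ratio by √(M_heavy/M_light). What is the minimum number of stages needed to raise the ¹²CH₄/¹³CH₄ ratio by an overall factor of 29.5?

Single-stage factor α = √(17.03/16.03), so ln α = ½ ln(1.06238) = 0.03026.
Need α^N ≥ 29.5 ⇒ N ≥ ln(29.5) / ln α = 3.384 / 0.03026 = 111.85.
Minimum whole number of stages: N = 112.

112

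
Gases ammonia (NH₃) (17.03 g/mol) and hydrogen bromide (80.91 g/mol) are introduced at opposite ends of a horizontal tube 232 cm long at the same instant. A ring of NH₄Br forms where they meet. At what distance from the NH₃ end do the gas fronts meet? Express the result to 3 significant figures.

159 cm

The fronts meet when d_NH₃ + d_HBr = L with d_NH₃/d_HBr = √(M_HBr/M_NH₃) (Graham's law). Here √(M_HBr/M_NH₃) = √(80.91/17.03) = 2.180.
With d_NH₃ + d_HBr = 232 cm, d_HBr = 232/(1 + 2.180) = 72.96 cm.
d_NH₃ = 232 − 72.96 = 159 cm.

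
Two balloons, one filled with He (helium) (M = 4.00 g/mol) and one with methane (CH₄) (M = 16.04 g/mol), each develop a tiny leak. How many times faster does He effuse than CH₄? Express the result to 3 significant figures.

From Graham's law, rate_He/rate_CH₄ = √(M_CH₄/M_He) = √(16.04/4.00) = √4.010 = 2.00.

2.00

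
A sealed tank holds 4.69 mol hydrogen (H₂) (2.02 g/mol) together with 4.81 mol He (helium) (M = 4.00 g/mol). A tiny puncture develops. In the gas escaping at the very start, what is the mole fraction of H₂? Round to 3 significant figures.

0.578

Rate_i ∝ x_i/√M_i (Graham's law weighted by mole fraction), so the effusate composition follows n_i/√M_i.
x_H₂(eff) = (n_H₂/√M_H₂) / (n_H₂/√M_H₂ + n_He/√M_He)
= (4.69/√2.02) / (4.69/√2.02 + 4.81/√4.00) = 3.300/(3.300 + 2.405) = 0.578.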